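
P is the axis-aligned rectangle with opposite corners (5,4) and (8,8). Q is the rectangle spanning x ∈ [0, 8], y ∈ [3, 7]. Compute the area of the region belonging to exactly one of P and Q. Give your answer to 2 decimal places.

|P∩Q|: x∈[5,8], y∈[4,7] → 3·3 = 9.
|P △ Q| = |P| + |Q| − 2·|P∩Q| = 12 + 32 − 18 = 26.00.

26.00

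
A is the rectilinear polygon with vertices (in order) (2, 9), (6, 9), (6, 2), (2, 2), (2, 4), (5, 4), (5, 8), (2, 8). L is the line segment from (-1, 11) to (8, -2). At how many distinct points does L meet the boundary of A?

2

The segment meets the boundary at (5.231,2), (3.846,4).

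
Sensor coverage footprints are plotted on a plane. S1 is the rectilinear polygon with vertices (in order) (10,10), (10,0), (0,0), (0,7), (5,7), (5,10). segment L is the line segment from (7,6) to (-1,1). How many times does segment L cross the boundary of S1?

The segment meets the boundary at (0,1.625).

1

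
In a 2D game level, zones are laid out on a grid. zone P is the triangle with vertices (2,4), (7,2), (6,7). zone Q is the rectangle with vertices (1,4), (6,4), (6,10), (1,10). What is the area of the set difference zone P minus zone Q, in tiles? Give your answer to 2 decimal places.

|zone P| = 11.5, |zone P∩zone Q| = 6.
|zone P ∖ zone Q| = |zone P| − |zone P∩zone Q| = 11.5 − 6 = 5.50.

5.50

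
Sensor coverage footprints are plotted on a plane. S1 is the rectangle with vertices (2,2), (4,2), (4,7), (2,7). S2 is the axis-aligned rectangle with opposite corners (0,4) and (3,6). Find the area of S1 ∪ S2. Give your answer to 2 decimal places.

By inclusion–exclusion:
Individual areas: |S1| = 10, |S2| = 6.
|S1∩S2|: x∈[2,3], y∈[4,6] → 1·2 = 2.
|S1 ∪ S2| = 16 − 2 = 14.00.

14.00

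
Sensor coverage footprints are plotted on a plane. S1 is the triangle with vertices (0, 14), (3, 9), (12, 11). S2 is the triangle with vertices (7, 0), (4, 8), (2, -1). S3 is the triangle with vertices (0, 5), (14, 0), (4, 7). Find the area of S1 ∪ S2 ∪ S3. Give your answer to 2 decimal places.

By inclusion–exclusion:
Individual areas: |S1| = 25.5, |S2| = 21.5, |S3| = 24.
|S1∩S2| = 0.
|S1∩S3| = 0.
|S2∩S3| = 5.8856.
|S1∩S2∩S3| = 0.
|S1 ∪ S2 ∪ S3| = 71 − 5.8856 + 0 = 65.11.

65.11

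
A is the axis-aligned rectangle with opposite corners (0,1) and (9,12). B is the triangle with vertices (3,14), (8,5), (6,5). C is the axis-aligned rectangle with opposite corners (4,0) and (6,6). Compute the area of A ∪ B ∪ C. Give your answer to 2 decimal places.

101.44

By inclusion–exclusion:
Individual areas: |A| = 99, |B| = 9, |C| = 12.
|A∩B| = 8.5556.
|A∩C|: x∈[4,6], y∈[1,6] → 2·5 = 10.
|B∩C| = 0.1667.
|A∩B∩C| = 0.1667.
|A ∪ B ∪ C| = 120 − 18.7222 + 0.1667 = 101.44.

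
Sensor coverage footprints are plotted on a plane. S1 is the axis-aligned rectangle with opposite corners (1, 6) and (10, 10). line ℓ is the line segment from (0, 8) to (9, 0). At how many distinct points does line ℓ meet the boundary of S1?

2

The segment meets the boundary at (2.25,6), (1,7.111).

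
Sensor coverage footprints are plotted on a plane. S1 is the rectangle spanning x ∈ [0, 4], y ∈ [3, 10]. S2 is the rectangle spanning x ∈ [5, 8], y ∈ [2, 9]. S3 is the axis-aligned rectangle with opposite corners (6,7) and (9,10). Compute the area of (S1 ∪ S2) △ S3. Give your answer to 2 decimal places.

|S1 ∪ S2| = 49.
|(S1 ∪ S2) ∩ S3| = 4.
|(S1 ∪ S2) △ S3| = 49 + 9 − 8 = 50.00.

50.00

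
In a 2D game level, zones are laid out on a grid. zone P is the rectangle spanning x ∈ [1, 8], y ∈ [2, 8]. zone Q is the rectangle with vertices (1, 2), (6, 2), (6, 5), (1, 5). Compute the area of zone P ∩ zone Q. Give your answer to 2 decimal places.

|zone P∩zone Q|: x∈[1,6], y∈[2,5] → 5·3 = 15.

15.00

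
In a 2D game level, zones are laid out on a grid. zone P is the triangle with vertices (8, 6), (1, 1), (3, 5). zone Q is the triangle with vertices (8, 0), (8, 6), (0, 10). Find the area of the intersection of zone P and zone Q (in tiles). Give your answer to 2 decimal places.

3.25

The intersection is the polygon with vertices (4.946,3.818), (3.862,5.172), (8,6).
By the shoelace formula its area is 3.25.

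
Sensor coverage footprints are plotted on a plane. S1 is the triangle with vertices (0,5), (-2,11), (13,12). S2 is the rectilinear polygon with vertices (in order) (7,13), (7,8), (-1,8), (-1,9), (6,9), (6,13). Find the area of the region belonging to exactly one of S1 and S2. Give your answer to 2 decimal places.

37.97

|S1| = 46, |S2| = 12, |S1∩S2| = 10.0172.
|S1 △ S2| = |S1| + |S2| − 2·|S1∩S2| = 46 + 12 − 20.0344 = 37.97.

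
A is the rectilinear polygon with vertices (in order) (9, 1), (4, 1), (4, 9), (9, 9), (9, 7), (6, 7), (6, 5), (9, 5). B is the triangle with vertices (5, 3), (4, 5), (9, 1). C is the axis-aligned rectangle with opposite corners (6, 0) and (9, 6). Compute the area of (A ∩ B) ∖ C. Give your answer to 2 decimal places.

1.65

|A ∩ B| = 3.
|(A ∩ B) ∩ C| = 1.35.
|(A ∩ B) ∖ C| = 3 − 1.35 = 1.65.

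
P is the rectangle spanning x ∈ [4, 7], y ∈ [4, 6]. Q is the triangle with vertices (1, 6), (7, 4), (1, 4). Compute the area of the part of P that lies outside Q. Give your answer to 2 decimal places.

4.50

|P| = 6, |P∩Q| = 1.5.
|P ∖ Q| = |P| − |P∩Q| = 6 − 1.5 = 4.50.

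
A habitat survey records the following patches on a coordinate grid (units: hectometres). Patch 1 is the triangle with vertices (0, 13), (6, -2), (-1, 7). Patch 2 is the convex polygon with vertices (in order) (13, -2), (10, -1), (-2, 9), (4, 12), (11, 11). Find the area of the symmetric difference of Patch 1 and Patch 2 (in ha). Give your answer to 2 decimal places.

115.17

|Patch 1| = 25.5, |Patch 2| = 109, |Patch 1∩Patch 2| = 9.6647.
|Patch 1 △ Patch 2| = |Patch 1| + |Patch 2| − 2·|Patch 1∩Patch 2| = 25.5 + 109 − 19.3295 = 115.17.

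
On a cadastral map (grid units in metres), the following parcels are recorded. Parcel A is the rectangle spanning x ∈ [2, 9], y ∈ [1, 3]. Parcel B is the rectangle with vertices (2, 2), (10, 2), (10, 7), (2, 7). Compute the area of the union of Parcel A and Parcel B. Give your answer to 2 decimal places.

By inclusion–exclusion:
Individual areas: |Parcel A| = 14, |Parcel B| = 40.
|Parcel A∩Parcel B|: x∈[2,9], y∈[2,3] → 7·1 = 7.
|Parcel A ∪ Parcel B| = 54 − 7 = 47.00.

47.00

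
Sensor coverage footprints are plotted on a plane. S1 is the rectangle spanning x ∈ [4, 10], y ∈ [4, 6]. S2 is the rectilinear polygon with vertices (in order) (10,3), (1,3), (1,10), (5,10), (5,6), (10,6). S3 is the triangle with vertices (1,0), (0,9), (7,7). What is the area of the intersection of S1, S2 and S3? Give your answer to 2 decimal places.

2.57

The intersection is the polygon with vertices (4,4), (4,6), (5,6), (6.143,6), (4.429,4).
By the shoelace formula its area is 2.57.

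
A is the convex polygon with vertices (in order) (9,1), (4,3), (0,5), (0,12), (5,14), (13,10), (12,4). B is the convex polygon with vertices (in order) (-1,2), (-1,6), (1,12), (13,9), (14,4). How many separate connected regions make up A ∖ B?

A ∖ B splits into 2 disjoint pieces (area 8.2452, area 24.42).

2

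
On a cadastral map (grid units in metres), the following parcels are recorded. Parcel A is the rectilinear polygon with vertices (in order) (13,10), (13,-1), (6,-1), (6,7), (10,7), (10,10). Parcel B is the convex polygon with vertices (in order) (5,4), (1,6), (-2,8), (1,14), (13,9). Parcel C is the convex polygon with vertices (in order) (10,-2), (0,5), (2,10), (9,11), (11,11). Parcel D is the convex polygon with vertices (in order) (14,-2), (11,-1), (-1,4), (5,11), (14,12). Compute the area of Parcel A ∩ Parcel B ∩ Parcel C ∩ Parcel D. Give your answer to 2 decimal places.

6.67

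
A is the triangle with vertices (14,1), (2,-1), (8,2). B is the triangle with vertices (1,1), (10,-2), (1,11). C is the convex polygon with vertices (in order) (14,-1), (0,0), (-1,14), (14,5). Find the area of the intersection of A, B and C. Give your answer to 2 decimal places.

4.80

The intersection is the polygon with vertices (4,0), (7.429,1.714), (8.552,0.092), (5.6,-0.4), (5.091,-0.364).
By the shoelace formula its area is 4.80.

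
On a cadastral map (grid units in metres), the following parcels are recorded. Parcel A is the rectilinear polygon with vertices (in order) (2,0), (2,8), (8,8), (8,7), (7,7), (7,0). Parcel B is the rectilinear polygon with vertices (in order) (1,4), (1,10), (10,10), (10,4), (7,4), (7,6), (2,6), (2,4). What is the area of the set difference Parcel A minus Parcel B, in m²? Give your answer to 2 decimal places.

30.00

|Parcel A| = 41, |Parcel A∩Parcel B| = 11.
|Parcel A ∖ Parcel B| = |Parcel A| − |Parcel A∩Parcel B| = 41 − 11 = 30.00.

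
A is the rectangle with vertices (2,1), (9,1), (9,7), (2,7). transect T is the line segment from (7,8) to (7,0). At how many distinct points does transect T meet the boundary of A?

The segment meets the boundary at (7,1), (7,7).

2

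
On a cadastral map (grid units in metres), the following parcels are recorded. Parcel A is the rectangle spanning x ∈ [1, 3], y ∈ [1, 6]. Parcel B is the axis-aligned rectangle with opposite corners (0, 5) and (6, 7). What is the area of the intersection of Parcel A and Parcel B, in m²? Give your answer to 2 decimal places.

2.00

|Parcel A∩Parcel B|: x∈[1,3], y∈[5,6] → 2·1 = 2.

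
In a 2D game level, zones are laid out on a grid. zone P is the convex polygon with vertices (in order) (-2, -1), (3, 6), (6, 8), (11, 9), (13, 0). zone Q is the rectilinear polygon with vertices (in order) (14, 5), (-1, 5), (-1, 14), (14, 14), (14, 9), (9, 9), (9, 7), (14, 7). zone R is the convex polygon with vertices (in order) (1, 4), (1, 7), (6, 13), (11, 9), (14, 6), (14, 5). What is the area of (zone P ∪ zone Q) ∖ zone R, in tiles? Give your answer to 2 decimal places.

|zone P ∪ zone Q| = 195.9095.
|(zone P ∪ zone Q) ∩ zone R| = 65.9606.
|(zone P ∪ zone Q) ∖ zone R| = 195.9095 − 65.9606 = 129.95.

129.95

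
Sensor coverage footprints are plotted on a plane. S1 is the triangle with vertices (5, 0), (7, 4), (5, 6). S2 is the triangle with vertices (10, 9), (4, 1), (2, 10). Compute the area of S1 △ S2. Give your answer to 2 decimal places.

|S1| = 6, |S2| = 35, |S1∩S2| = 2.881.
|S1 △ S2| = |S1| + |S2| − 2·|S1∩S2| = 6 + 35 − 5.7619 = 35.24.

35.24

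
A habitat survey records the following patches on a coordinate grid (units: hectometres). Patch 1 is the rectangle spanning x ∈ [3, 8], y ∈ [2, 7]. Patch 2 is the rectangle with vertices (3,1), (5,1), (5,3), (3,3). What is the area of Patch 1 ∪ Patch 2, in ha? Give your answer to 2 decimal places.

By inclusion–exclusion:
Individual areas: |Patch 1| = 25, |Patch 2| = 4.
|Patch 1∩Patch 2|: x∈[3,5], y∈[2,3] → 2·1 = 2.
|Patch 1 ∪ Patch 2| = 29 − 2 = 27.00.

27.00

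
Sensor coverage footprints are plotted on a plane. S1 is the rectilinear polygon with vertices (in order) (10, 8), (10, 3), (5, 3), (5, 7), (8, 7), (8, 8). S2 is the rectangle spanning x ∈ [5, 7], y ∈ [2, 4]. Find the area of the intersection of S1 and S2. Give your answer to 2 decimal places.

2.00

The intersection is the polygon with vertices (5,3), (5,4), (7,4), (7,3).
By the shoelace formula its area is 2.00.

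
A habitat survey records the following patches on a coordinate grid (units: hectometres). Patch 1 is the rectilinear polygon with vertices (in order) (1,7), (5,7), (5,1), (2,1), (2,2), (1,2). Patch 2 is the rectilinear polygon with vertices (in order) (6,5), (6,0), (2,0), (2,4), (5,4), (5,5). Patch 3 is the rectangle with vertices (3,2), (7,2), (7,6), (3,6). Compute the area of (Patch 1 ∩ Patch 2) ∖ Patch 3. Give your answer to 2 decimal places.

5.00

|Patch 1 ∩ Patch 2| = 9.
|(Patch 1 ∩ Patch 2) ∩ Patch 3| = 4.
|(Patch 1 ∩ Patch 2) ∖ Patch 3| = 9 − 4 = 5.00.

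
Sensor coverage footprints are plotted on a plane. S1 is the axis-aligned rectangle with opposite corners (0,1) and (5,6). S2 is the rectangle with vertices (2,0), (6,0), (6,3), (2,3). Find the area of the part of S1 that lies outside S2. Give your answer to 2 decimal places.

19.00

|S1∩S2|: x∈[2,5], y∈[1,3] → 3·2 = 6.
|S1| = 25.
|S1 ∖ S2| = |S1| − |S1∩S2| = 25 − 6 = 19.00.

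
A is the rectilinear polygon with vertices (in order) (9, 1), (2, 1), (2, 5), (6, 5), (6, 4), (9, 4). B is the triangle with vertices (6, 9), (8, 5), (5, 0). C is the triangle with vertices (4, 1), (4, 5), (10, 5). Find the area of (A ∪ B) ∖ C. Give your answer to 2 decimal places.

21.38

|A ∪ B| = 31.8333.
|(A ∪ B) ∩ C| = 10.45.
|(A ∪ B) ∖ C| = 31.8333 − 10.45 = 21.38.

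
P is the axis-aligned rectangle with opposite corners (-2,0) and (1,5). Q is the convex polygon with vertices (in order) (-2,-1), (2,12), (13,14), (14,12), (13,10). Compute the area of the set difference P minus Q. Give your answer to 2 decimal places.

6.37

|P| = 15, |P∩Q| = 8.6336.
|P ∖ Q| = |P| − |P∩Q| = 15 − 8.6336 = 6.37.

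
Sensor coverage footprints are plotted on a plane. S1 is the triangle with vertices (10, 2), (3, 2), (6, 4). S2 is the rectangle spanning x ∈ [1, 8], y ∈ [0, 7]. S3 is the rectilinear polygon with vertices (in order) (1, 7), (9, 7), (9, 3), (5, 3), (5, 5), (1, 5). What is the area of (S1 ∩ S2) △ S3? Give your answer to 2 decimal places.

|S1 ∩ S2| = 6.
|(S1 ∩ S2) ∩ S3| = 1.6667.
|(S1 ∩ S2) △ S3| = 6 + 24 − 3.3333 = 26.67.

26.67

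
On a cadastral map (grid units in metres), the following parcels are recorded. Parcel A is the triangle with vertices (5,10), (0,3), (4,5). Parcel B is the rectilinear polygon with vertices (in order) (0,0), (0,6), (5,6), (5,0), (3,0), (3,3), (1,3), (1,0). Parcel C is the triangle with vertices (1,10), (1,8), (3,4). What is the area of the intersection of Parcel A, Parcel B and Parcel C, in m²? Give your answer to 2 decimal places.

0.31

The intersection is the polygon with vertices (2.333,6), (2.857,4.429), (2.8,4.4), (2.059,5.882), (2.143,6).
By the shoelace formula its area is 0.31.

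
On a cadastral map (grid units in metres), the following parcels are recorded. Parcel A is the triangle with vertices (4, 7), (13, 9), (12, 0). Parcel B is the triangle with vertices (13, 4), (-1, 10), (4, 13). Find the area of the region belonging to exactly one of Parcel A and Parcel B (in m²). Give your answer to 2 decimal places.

57.69

|Parcel A| = 39.5, |Parcel B| = 36, |Parcel A∩Parcel B| = 8.9043.
|Parcel A △ Parcel B| = |Parcel A| + |Parcel B| − 2·|Parcel A∩Parcel B| = 39.5 + 36 − 17.8086 = 57.69.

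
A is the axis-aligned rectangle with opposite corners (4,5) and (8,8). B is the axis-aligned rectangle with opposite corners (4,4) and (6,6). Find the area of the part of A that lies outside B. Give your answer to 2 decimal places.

|A∩B|: x∈[4,6], y∈[5,6] → 2·1 = 2.
|A| = 12.
|A ∖ B| = |A| − |A∩B| = 12 − 2 = 10.00.

10.00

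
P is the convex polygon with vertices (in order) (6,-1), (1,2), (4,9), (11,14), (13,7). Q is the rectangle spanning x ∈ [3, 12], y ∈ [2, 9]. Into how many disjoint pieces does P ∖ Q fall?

P ∖ Q splits into 2 disjoint pieces (area 16.1042, area 23.0714).

2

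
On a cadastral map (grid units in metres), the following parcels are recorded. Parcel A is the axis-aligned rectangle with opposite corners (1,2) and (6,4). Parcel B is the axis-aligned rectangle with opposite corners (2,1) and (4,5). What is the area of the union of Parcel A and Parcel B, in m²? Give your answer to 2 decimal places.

By inclusion–exclusion:
Individual areas: |Parcel A| = 10, |Parcel B| = 8.
|Parcel A∩Parcel B|: x∈[2,4], y∈[2,4] → 2·2 = 4.
|Parcel A ∪ Parcel B| = 18 − 4 = 14.00.

14.00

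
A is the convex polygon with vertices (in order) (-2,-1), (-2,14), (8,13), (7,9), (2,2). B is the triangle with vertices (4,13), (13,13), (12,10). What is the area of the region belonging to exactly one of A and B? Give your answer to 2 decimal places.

|A| = 94.5, |B| = 13.5, |A∩B| = 2.7429.
|A △ B| = |A| + |B| − 2·|A∩B| = 94.5 + 13.5 − 5.4857 = 102.51.

102.51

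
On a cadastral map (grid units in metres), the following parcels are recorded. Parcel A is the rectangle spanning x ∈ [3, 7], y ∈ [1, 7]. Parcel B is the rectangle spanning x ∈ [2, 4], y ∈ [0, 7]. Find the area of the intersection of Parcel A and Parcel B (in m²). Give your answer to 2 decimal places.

6.00

|Parcel A∩Parcel B|: x∈[3,4], y∈[1,7] → 1·6 = 6.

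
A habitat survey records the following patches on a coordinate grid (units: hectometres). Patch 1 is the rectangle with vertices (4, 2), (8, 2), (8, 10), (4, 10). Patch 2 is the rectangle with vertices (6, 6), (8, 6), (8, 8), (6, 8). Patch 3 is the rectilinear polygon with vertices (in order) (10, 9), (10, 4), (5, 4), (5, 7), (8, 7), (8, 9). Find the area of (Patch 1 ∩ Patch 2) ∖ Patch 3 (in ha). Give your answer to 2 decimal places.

|Patch 1 ∩ Patch 2| = 4.
|(Patch 1 ∩ Patch 2) ∩ Patch 3| = 2.
|(Patch 1 ∩ Patch 2) ∖ Patch 3| = 4 − 2 = 2.00.

2.00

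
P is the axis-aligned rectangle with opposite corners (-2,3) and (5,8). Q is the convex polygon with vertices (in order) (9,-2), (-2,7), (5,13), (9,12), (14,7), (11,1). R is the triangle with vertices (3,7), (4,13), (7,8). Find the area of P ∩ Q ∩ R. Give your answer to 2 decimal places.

The intersection is the polygon with vertices (5,7.5), (3,7), (3.167,8), (5,8).
By the shoelace formula its area is 1.42.

1.42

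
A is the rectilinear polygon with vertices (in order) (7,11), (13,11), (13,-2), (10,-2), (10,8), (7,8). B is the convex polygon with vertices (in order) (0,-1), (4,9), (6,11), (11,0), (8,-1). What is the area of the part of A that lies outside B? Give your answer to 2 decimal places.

46.59

|A| = 48, |A∩B| = 1.4121.
|A ∖ B| = |A| − |A∩B| = 48 − 1.4121 = 46.59.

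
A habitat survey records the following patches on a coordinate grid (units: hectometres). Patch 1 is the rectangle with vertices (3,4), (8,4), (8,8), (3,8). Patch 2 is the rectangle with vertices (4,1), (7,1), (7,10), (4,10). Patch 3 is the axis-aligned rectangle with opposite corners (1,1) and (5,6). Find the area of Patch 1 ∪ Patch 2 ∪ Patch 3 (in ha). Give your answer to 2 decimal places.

By inclusion–exclusion:
Individual areas: |Patch 1| = 20, |Patch 2| = 27, |Patch 3| = 20.
|Patch 1∩Patch 2|: x∈[4,7], y∈[4,8] → 3·4 = 12.
|Patch 1∩Patch 3|: x∈[3,5], y∈[4,6] → 2·2 = 4.
|Patch 2∩Patch 3|: x∈[4,5], y∈[1,6] → 1·5 = 5.
|Patch 1∩Patch 2∩Patch 3| = 2.
|Patch 1 ∪ Patch 2 ∪ Patch 3| = 67 − 21 + 2 = 48.00.

48.00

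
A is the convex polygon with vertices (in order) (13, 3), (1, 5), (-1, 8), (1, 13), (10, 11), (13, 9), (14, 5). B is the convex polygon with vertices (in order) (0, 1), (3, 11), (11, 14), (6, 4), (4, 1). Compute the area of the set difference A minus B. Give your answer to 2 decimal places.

59.88

|A| = 101, |A∩B| = 41.1174.
|A ∖ B| = |A| − |A∩B| = 101 − 41.1174 = 59.88.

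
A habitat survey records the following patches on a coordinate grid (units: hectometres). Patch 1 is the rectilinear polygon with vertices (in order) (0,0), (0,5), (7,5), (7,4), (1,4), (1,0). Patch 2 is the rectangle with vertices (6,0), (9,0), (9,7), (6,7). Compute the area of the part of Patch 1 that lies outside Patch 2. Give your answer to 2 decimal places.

|Patch 1| = 11, |Patch 1∩Patch 2| = 1.
|Patch 1 ∖ Patch 2| = |Patch 1| − |Patch 1∩Patch 2| = 11 − 1 = 10.00.

10.00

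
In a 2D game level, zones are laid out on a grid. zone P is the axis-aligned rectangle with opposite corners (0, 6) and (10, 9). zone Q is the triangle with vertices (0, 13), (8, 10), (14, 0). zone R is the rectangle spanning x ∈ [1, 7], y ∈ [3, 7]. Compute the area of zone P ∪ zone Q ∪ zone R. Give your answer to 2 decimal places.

68.40

By inclusion–exclusion:
Individual areas: |zone P| = 30, |zone Q| = 31, |zone R| = 24.
|zone P∩zone Q| = 10.5974.
|zone P∩zone R|: x∈[1,7], y∈[6,7] → 6·1 = 6.
|zone Q∩zone R| = 0.1346.
|zone P∩zone Q∩zone R| = 0.1346.
|zone P ∪ zone Q ∪ zone R| = 85 − 16.7321 + 0.1346 = 68.40.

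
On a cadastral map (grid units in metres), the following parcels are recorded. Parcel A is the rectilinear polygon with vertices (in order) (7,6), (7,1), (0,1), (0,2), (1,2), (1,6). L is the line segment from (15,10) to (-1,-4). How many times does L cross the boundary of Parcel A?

2

The segment meets the boundary at (4.714,1), (7,3).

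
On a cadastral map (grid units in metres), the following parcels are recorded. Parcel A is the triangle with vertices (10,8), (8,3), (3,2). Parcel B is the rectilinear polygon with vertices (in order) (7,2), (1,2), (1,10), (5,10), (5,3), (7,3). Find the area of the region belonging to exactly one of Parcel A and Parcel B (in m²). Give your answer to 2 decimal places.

41.27

|Parcel A| = 11.5, |Parcel B| = 34, |Parcel A∩Parcel B| = 2.1143.
|Parcel A △ Parcel B| = |Parcel A| + |Parcel B| − 2·|Parcel A∩Parcel B| = 11.5 + 34 − 4.2286 = 41.27.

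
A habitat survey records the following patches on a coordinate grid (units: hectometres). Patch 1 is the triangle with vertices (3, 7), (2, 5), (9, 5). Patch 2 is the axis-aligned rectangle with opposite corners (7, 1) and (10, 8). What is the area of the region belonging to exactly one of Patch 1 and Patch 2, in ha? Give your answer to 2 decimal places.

26.67

|Patch 1| = 7, |Patch 2| = 21, |Patch 1∩Patch 2| = 0.6667.
|Patch 1 △ Patch 2| = |Patch 1| + |Patch 2| − 2·|Patch 1∩Patch 2| = 7 + 21 − 1.3333 = 26.67.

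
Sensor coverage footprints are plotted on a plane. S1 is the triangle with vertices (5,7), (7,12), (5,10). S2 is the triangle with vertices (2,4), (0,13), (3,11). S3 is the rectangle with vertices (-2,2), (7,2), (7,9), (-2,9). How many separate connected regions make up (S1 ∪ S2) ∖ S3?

2

(S1 ∪ S2) ∖ S3 splits into 2 disjoint pieces (area 2.2, area 6.9365).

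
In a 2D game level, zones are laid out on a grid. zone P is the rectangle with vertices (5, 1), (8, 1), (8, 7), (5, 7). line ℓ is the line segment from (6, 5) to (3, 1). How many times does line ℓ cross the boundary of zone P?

The segment meets the boundary at (5,3.667).

1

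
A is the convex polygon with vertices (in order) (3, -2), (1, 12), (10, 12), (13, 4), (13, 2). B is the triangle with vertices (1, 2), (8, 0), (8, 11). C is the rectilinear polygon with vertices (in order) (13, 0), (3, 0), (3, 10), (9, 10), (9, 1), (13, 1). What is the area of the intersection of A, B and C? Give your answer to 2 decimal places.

34.97

The intersection is the polygon with vertices (7.222,10), (8,10), (8,0), (3,1.429), (3,4.571).
By the shoelace formula its area is 34.97.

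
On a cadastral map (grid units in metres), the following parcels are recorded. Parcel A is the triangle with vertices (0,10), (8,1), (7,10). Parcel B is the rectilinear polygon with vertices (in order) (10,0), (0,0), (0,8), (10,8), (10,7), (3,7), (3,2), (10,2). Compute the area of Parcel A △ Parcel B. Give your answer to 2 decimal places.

|Parcel A| = 31.5, |Parcel B| = 45, |Parcel A∩Parcel B| = 5.5069.
|Parcel A △ Parcel B| = |Parcel A| + |Parcel B| − 2·|Parcel A∩Parcel B| = 31.5 + 45 − 11.0139 = 65.49.

65.49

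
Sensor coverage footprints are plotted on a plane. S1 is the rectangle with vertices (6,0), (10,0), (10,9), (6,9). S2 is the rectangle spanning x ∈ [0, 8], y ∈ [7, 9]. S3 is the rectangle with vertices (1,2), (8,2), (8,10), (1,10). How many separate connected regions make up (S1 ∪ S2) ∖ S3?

2

(S1 ∪ S2) ∖ S3 splits into 2 disjoint pieces (area 22, area 2).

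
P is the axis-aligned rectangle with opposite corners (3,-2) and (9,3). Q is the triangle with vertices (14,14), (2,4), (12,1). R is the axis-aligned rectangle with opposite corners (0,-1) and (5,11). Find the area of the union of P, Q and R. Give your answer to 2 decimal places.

142.88

By inclusion–exclusion:
Individual areas: |P| = 30, |Q| = 68, |R| = 60.
|P∩Q| = 2.0167.
|P∩R|: x∈[3,5], y∈[-1,3] → 2·4 = 8.
|Q∩R| = 5.1.
|P∩Q∩R| = 0.
|P ∪ Q ∪ R| = 158 − 15.1167 + 0 = 142.88.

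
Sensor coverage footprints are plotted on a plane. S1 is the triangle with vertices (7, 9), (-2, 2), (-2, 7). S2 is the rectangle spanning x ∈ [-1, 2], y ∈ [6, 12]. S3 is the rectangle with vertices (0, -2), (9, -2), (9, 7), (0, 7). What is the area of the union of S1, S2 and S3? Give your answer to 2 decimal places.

109.21

By inclusion–exclusion:
Individual areas: |S1| = 22.5, |S2| = 18, |S3| = 81.
|S1∩S2| = 4.6667.
|S1∩S3| = 7.627.
|S2∩S3|: x∈[0,2], y∈[6,7] → 2·1 = 2.
|S1∩S2∩S3| = 2.
|S1 ∪ S2 ∪ S3| = 121.5 − 14.2937 + 2 = 109.21.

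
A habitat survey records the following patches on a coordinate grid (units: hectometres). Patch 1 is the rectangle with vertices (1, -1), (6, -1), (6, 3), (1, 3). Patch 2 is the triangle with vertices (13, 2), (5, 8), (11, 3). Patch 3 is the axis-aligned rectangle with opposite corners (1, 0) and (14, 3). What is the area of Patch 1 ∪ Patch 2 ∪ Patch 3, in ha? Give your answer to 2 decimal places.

45.67

By inclusion–exclusion:
Individual areas: |Patch 1| = 20, |Patch 2| = 2, |Patch 3| = 39.
|Patch 1∩Patch 2| = 0.
|Patch 1∩Patch 3|: x∈[1,6], y∈[0,3] → 5·3 = 15.
|Patch 2∩Patch 3| = 0.3333.
|Patch 1∩Patch 2∩Patch 3| = 0.
|Patch 1 ∪ Patch 2 ∪ Patch 3| = 61 − 15.3333 + 0 = 45.67.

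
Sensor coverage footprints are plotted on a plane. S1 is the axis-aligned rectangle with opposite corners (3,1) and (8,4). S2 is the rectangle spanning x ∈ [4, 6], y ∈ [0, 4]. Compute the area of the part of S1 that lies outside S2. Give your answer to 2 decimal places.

|S1∩S2|: x∈[4,6], y∈[1,4] → 2·3 = 6.
|S1| = 15.
|S1 ∖ S2| = |S1| − |S1∩S2| = 15 − 6 = 9.00.

9.00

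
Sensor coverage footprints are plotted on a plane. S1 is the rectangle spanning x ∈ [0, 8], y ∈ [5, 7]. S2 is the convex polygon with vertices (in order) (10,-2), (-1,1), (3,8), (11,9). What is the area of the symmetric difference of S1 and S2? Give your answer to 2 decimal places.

79.43

|S1| = 16, |S2| = 88, |S1∩S2| = 12.2857.
|S1 △ S2| = |S1| + |S2| − 2·|S1∩S2| = 16 + 88 − 24.5714 = 79.43.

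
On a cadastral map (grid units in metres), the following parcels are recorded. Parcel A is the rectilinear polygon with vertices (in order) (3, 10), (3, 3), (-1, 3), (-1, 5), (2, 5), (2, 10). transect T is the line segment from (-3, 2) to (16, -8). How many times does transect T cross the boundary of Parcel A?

The segment lies entirely outside Parcel A and never meets its boundary.

0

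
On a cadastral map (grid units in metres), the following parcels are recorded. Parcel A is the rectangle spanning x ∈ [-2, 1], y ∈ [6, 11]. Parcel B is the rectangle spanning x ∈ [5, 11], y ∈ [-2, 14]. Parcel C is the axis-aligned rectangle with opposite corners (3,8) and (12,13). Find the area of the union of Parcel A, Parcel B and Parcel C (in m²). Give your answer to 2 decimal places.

By inclusion–exclusion:
Individual areas: |Parcel A| = 15, |Parcel B| = 96, |Parcel C| = 45.
|Parcel A∩Parcel B| = 0 (no overlap).
|Parcel A∩Parcel C| = 0 (no overlap).
|Parcel B∩Parcel C|: x∈[5,11], y∈[8,13] → 6·5 = 30.
|Parcel A∩Parcel B∩Parcel C| = 0.
|Parcel A ∪ Parcel B ∪ Parcel C| = 156 − 30 + 0 = 126.00.

126.00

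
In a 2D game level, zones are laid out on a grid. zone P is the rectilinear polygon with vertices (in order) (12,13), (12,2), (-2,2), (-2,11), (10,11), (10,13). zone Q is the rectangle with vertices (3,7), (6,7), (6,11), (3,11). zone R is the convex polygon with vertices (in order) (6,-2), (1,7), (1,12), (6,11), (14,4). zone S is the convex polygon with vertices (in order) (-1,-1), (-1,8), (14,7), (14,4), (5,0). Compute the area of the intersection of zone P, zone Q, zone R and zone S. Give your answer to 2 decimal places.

The intersection is the polygon with vertices (3,7), (3,7.733), (6,7.533), (6,7).
By the shoelace formula its area is 1.90.

1.90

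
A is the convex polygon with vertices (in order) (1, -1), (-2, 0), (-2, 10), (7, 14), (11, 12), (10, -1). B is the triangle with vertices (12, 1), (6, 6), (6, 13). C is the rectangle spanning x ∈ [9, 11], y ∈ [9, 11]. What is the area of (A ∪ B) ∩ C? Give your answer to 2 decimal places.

3.69

The region (A ∪ B) ∩ C is the polygon with vertices (10.769,9), (9,9), (9,11), (10.923,11).
By the shoelace formula its area is 3.69.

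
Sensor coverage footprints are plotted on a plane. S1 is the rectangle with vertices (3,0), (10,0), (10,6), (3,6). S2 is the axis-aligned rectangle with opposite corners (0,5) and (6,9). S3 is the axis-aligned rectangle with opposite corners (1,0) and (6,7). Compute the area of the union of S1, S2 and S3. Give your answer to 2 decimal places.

By inclusion–exclusion:
Individual areas: |S1| = 42, |S2| = 24, |S3| = 35.
|S1∩S2|: x∈[3,6], y∈[5,6] → 3·1 = 3.
|S1∩S3|: x∈[3,6], y∈[0,6] → 3·6 = 18.
|S2∩S3|: x∈[1,6], y∈[5,7] → 5·2 = 10.
|S1∩S2∩S3| = 3.
|S1 ∪ S2 ∪ S3| = 101 − 31 + 3 = 73.00.

73.00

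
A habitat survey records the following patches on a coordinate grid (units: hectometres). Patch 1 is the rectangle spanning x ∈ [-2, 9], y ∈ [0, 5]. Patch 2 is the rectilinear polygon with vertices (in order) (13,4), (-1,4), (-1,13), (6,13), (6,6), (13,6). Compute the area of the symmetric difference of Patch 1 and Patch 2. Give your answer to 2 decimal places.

112.00

|Patch 1| = 55, |Patch 2| = 77, |Patch 1∩Patch 2| = 10.
|Patch 1 △ Patch 2| = |Patch 1| + |Patch 2| − 2·|Patch 1∩Patch 2| = 55 + 77 − 20 = 112.00.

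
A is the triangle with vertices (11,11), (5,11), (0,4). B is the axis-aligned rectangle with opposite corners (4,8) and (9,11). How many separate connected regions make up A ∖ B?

A ∖ B splits into 2 disjoint pieces (area 1.2727, area 7.7714).

2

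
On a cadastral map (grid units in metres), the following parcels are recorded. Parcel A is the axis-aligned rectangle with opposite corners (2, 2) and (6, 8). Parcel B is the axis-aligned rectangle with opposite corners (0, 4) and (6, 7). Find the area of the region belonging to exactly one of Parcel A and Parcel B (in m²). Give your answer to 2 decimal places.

18.00

|Parcel A∩Parcel B|: x∈[2,6], y∈[4,7] → 4·3 = 12.
|Parcel A △ Parcel B| = |Parcel A| + |Parcel B| − 2·|Parcel A∩Parcel B| = 24 + 18 − 24 = 18.00.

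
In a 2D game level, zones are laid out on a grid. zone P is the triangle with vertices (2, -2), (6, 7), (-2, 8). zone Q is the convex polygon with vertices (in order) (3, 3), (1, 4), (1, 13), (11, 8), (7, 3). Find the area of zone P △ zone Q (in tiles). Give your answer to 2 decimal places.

|zone P| = 38, |zone Q| = 64, |zone P∩zone Q| = 17.0069.
|zone P △ zone Q| = |zone P| + |zone Q| − 2·|zone P∩zone Q| = 38 + 64 − 34.0139 = 67.99.

67.99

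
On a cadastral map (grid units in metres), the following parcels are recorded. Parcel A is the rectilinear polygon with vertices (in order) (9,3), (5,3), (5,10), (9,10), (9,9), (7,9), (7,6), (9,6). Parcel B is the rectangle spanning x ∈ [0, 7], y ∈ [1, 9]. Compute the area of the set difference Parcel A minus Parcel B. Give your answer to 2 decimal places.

|Parcel A| = 22, |Parcel A∩Parcel B| = 12.
|Parcel A ∖ Parcel B| = |Parcel A| − |Parcel A∩Parcel B| = 22 − 12 = 10.00.

10.00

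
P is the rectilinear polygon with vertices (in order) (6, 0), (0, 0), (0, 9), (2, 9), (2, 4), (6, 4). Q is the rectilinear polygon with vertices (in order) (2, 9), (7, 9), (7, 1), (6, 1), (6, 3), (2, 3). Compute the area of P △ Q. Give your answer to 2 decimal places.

58.00

|P| = 34, |Q| = 32, |P∩Q| = 4.
|P △ Q| = |P| + |Q| − 2·|P∩Q| = 34 + 32 − 8 = 58.00.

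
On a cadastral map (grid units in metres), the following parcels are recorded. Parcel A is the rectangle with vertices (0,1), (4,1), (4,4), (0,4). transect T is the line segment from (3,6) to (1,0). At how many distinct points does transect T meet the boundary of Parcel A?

2

The segment meets the boundary at (1.333,1), (2.333,4).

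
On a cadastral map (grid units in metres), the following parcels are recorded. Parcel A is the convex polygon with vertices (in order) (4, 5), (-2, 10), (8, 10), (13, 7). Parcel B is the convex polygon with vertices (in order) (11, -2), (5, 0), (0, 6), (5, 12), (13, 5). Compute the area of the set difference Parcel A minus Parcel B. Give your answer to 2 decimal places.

|Parcel A| = 43.5, |Parcel A∩Parcel B| = 31.5425.
|Parcel A ∖ Parcel B| = |Parcel A| − |Parcel A∩Parcel B| = 43.5 − 31.5425 = 11.96.

11.96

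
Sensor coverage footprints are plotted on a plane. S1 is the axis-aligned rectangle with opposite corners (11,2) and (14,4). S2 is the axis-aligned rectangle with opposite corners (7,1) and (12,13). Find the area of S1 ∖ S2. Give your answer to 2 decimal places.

4.00

|S1∩S2|: x∈[11,12], y∈[2,4] → 1·2 = 2.
|S1| = 6.
|S1 ∖ S2| = |S1| − |S1∩S2| = 6 − 2 = 4.00.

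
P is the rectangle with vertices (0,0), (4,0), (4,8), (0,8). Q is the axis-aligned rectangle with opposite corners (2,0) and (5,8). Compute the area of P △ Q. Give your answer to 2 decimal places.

24.00

|P∩Q|: x∈[2,4], y∈[0,8] → 2·8 = 16.
|P △ Q| = |P| + |Q| − 2·|P∩Q| = 32 + 24 − 32 = 24.00.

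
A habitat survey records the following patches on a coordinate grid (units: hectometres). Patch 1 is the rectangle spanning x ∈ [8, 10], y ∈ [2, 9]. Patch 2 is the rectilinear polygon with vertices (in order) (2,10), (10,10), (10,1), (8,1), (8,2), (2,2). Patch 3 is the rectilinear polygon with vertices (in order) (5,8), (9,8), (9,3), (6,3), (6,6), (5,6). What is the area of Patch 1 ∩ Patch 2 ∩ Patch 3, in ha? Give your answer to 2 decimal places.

5.00

The intersection is the polygon with vertices (8,8), (9,8), (9,3), (8,3).
By the shoelace formula its area is 5.00.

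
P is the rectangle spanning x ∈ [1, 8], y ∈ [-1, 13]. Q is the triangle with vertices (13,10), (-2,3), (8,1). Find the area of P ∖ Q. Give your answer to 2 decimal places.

67.67

|P| = 98, |P∩Q| = 30.3333.
|P ∖ Q| = |P| − |P∩Q| = 98 − 30.3333 = 67.67.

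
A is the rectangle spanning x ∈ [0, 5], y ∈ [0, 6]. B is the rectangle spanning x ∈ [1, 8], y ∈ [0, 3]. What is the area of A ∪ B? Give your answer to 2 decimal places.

39.00

By inclusion–exclusion:
Individual areas: |A| = 30, |B| = 21.
|A∩B|: x∈[1,5], y∈[0,3] → 4·3 = 12.
|A ∪ B| = 51 − 12 = 39.00.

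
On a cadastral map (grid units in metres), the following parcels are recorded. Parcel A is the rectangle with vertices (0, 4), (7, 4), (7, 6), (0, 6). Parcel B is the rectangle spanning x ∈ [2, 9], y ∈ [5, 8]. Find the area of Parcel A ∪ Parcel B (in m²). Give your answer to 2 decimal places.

30.00

By inclusion–exclusion:
Individual areas: |Parcel A| = 14, |Parcel B| = 21.
|Parcel A∩Parcel B|: x∈[2,7], y∈[5,6] → 5·1 = 5.
|Parcel A ∪ Parcel B| = 35 − 5 = 30.00.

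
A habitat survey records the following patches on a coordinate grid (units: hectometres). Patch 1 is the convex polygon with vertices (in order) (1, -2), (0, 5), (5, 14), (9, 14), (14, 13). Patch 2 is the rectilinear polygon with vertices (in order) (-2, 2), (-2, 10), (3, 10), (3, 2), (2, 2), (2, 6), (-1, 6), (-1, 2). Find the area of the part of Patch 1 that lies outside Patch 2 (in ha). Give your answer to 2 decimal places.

88.67

|Patch 1| = 98, |Patch 1∩Patch 2| = 9.3333.
|Patch 1 ∖ Patch 2| = |Patch 1| − |Patch 1∩Patch 2| = 98 − 9.3333 = 88.67.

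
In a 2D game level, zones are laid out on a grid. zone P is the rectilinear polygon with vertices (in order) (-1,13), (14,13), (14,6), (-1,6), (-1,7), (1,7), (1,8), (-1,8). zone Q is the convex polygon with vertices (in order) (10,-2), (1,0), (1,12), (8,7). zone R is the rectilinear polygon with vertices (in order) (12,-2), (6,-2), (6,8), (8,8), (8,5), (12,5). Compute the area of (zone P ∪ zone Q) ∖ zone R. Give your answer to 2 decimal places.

|zone P ∪ zone Q| = 158.8889.
|(zone P ∪ zone Q) ∩ zone R| = 26.7778.
|(zone P ∪ zone Q) ∖ zone R| = 158.8889 − 26.7778 = 132.11.

132.11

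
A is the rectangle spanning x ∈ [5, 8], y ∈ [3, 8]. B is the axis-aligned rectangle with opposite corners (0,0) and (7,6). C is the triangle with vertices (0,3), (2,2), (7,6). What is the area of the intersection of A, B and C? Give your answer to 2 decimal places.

0.74

The intersection is the polygon with vertices (5,5.143), (7,6), (5,4.4).
By the shoelace formula its area is 0.74.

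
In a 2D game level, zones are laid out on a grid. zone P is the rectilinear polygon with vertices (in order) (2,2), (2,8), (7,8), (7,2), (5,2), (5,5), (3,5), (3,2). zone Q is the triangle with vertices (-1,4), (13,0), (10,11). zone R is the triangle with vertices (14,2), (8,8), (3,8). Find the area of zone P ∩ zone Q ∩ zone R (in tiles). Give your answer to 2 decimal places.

3.60

The intersection is the polygon with vertices (5.286,8), (7,8), (7,5.818), (4.231,7.329).
By the shoelace formula its area is 3.60.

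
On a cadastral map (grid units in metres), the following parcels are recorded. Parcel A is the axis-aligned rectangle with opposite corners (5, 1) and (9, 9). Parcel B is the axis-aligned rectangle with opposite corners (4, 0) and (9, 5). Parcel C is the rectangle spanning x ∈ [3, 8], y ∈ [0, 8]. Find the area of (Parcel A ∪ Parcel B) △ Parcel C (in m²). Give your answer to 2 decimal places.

23.00

|Parcel A ∪ Parcel B| = 41.
|(Parcel A ∪ Parcel B) ∩ Parcel C| = 29.
|(Parcel A ∪ Parcel B) △ Parcel C| = 41 + 40 − 58 = 23.00.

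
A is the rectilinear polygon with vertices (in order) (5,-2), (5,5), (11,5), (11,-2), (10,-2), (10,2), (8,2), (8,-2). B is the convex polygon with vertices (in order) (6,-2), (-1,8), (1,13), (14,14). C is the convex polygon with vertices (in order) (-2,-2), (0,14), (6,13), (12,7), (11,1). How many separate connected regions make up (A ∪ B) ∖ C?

(A ∪ B) ∖ C splits into 4 disjoint pieces (area 5.8951, area 0.1515, area 24.3421, area 2.8846).

4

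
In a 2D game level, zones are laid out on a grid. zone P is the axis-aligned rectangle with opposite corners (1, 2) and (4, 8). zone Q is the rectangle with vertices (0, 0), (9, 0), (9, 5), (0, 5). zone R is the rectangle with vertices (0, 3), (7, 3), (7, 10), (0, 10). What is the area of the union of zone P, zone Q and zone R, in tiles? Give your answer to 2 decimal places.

80.00

By inclusion–exclusion:
Individual areas: |zone P| = 18, |zone Q| = 45, |zone R| = 49.
|zone P∩zone Q|: x∈[1,4], y∈[2,5] → 3·3 = 9.
|zone P∩zone R|: x∈[1,4], y∈[3,8] → 3·5 = 15.
|zone Q∩zone R|: x∈[0,7], y∈[3,5] → 7·2 = 14.
|zone P∩zone Q∩zone R| = 6.
|zone P ∪ zone Q ∪ zone R| = 112 − 38 + 6 = 80.00.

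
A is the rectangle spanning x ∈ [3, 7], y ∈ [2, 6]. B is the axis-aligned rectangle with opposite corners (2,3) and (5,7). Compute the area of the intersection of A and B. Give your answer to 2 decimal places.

6.00

|A∩B|: x∈[3,5], y∈[3,6] → 2·3 = 6.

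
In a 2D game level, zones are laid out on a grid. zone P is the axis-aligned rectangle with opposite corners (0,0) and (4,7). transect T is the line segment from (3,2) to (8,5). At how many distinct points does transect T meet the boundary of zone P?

1

The segment meets the boundary at (4,2.6).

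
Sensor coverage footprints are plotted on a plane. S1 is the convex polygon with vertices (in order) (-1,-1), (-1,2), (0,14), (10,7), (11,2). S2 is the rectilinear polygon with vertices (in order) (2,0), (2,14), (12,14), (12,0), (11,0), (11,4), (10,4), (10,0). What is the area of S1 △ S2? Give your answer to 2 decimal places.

101.15

|S1| = 111.5, |S2| = 136, |S1∩S2| = 73.175.
|S1 △ S2| = |S1| + |S2| − 2·|S1∩S2| = 111.5 + 136 − 146.35 = 101.15.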